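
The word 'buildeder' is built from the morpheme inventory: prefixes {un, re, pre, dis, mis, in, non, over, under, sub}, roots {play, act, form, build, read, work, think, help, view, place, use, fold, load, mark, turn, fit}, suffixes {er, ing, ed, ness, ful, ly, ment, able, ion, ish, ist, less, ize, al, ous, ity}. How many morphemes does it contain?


Segmenting 'buildeder' against the inventory:
  'build' -> root (morpheme 1)
  'ed' -> suffix (morpheme 2)
  'er' -> suffix (morpheme 3)
Total morphemes: 3

3


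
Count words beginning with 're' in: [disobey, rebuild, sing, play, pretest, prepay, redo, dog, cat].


Checking each word for prefix 're':
  'disobey' -> no (count: 0)
  'rebuild' -> YES, starts with 're' (count: 1)
  'sing' -> no (count: 1)
  'play' -> no (count: 1)
  'pretest' -> no (count: 1)
  'prepay' -> no (count: 1)
  'redo' -> YES, starts with 're' (count: 2)
  'dog' -> no (count: 2)
  'cat' -> no (count: 2)
Total with prefix 're': 2

2


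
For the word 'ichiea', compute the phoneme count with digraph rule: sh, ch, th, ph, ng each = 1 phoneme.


Parsing 'ichiea' greedily, digraphs first:
  'i' -> vowel phoneme (phonemes so far: 1)
  'ch' -> digraph (1 consonant phoneme) (phonemes so far: 2)
  'i' -> vowel phoneme (phonemes so far: 3)
  'e' -> vowel phoneme (phonemes so far: 4)
  'a' -> vowel phoneme (phonemes so far: 5)
Total phonemes: 5

5


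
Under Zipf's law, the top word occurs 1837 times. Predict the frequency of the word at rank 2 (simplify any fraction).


Zipf's law: freq(rank) = f1 / rank
f1 = 1837, rank = 2
freq = 1837 / 2
GCD(1837, 2) = 1
Simplified: 1837/2

1837/2


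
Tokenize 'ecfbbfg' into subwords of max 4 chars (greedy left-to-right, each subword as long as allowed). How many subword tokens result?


'ecfbbfg' has 7 characters.
Chunking with max size 4:
  Chunk 1: 'ecfb' (positions 0-3)
  Chunk 2: 'bfg' (positions 4-6)
Total chunks: ceil(7 / 4) = 2

2


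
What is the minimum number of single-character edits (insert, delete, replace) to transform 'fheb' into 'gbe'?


Building DP table for s1='fheb' (len 4) and s2='gbe' (len 3):
       g  b  e
    0  1  2  3
  f 1  1  2  3
  h 2  2  2  3
  e 3  3  3  2
  b 4  4  3  3
Edit distance = dp[4][3] = 3

3


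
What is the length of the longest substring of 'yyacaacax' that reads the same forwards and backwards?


Scanning 'yyacaacax' for palindromic substrings.
Substring at positions 2-7: 'acaaca'.
Check: reverse('acaaca') = 'acaaca' -> palindrome confirmed.
Neighbouring characters ('y' / 'x') break symmetry, so it cannot extend further.
No longer palindromic substring exists; longest length = 6

6


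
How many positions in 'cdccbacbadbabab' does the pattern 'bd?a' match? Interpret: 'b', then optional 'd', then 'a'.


Pattern: bd?a means 'b', then optional 'd', then 'a'.
Scanning 'cdccbacbadbabab' position-by-position:
  Pos 0: window 'cdc' -> no
  Pos 1: window 'dcc' -> no
  Pos 2: window 'ccb' -> no
  Pos 3: window 'cba' -> no
  Pos 4: window 'bac' -> MATCH
  Pos 5: window 'acb' -> no
  Pos 6: window 'cba' -> no
  Pos 7: window 'bad' -> MATCH
  Pos 8: window 'adb' -> no
  Pos 9: window 'dba' -> no
  Pos 10: window 'bab' -> MATCH
  Pos 11: window 'aba' -> no
  Pos 12: window 'bab' -> MATCH
  Pos 13: window 'ab' -> no
  Pos 14: window 'b' -> no
Total matches: 4

4


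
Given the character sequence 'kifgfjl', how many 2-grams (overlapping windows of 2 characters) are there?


String 'kifgfjl' has length L = 7.
Number of overlapping n-grams = L - n + 1
Substituting: 7 - 2 + 1 = 6

6


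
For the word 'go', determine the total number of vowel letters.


Scanning each character of 'go':
  Position 1: 'g' -> consonant (running count: 0)
  Position 2: 'o' -> vowel (running count: 1)
Total vowels: 1

1


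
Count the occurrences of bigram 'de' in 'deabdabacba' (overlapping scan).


Scanning 'deabdabacba' for bigram 'de':
  Position 0: 'de' -> MATCH
  Position 1: 'ea' -> no
  Position 2: 'ab' -> no
  Position 3: 'bd' -> no
  Position 4: 'da' -> no
  Position 5: 'ab' -> no
  Position 6: 'ba' -> no
  Position 7: 'ac' -> no
  Position 8: 'cb' -> no
  Position 9: 'ba' -> no
Total matches: 1

1


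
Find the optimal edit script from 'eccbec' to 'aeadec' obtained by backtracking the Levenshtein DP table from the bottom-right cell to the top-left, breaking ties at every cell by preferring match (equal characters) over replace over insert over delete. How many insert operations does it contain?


Edit distance = 4. Backtracking from cell (6, 6) with preference match > replace > insert > delete,
then listing the resulting alignment 'eccbec' -> 'aeadec' left to right:
  Step 1: replace e->a
  Step 2: replace c->e
  Step 3: replace c->a
  Step 4: replace b->d
  Step 5: keep 'e'
  Step 6: keep 'c'
Total insertions: 0

0


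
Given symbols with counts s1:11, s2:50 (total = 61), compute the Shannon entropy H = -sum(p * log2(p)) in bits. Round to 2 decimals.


Computing entropy H = -sum(p_i * log2(p_i)):
  s1: p = 11/61 = 0.1803, -p*log2(p) = 0.4456
  s2: p = 50/61 = 0.8197, -p*log2(p) = 0.2351
H = sum of terms = 0.6807
Rounded to 2 decimals: 0.68

0.68


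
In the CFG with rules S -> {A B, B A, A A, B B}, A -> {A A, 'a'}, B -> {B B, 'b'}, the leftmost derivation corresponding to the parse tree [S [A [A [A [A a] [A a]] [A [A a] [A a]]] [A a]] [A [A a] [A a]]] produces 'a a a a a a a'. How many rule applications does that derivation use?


Every bracketed nonterminal node [X ...] in the tree is produced by exactly one rule application.
Reading the tree off as a leftmost derivation:
  Step 1: S  =>  A A   (applied S -> A A)
  Step 2: A A  =>  A A A   (applied A -> A A)
  Step 3: A A A  =>  A A A A   (applied A -> A A)
  Step 4: A A A A  =>  A A A A A   (applied A -> A A)
  Step 5: A A A A A  =>  a A A A A   (applied A -> a)
  Step 6: a A A A A  =>  a a A A A   (applied A -> a)
  Step 7: a a A A A  =>  a a A A A A   (applied A -> A A)
  Step 8: a a A A A A  =>  a a a A A A   (applied A -> a)
  Step 9: a a a A A A  =>  a a a a A A   (applied A -> a)
  Step 10: a a a a A A  =>  a a a a a A   (applied A -> a)
  Step 11: a a a a a A  =>  a a a a a A A   (applied A -> A A)
  Step 12: a a a a a A A  =>  a a a a a a A   (applied A -> a)
  Step 13: a a a a a a A  =>  a a a a a a a   (applied A -> a)
Final yield: a a a a a a a
Total rewrite steps: 13

13


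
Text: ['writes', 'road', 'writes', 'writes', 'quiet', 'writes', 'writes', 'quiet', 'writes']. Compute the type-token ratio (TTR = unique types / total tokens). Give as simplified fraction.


Tokens: 9
Unique types: ('quiet', 'road', 'writes') = 3
TTR = 3/9
Simplify: divide both by 3 -> 1/3
TTR = 1/3

1/3


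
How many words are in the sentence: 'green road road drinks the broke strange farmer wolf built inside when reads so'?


Counting words by splitting on spaces:
  Word 1: 'green'
  Word 2: 'road'
  Word 3: 'road'
  Word 4: 'drinks'
  Word 5: 'the'
  Word 6: 'broke'
  Word 7: 'strange'
  Word 8: 'farmer'
  Word 9: 'wolf'
  Word 10: 'built'
  Word 11: 'inside'
  Word 12: 'when'
  Word 13: 'reads'
  Word 14: 'so'
Total words: 14

14


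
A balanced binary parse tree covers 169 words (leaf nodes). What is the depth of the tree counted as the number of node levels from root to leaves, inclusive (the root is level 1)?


In a balanced binary tree with n leaves the deepest leaf is ceil(log2(n)) edges below the root,
so counting node levels inclusive of root and leaves gives ceil(log2(n)) + 1 levels.
log2(169) = 7.4009
ceil(7.4009) = 8
levels = 8 + 1 = 9

9


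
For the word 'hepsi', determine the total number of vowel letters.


Scanning each character of 'hepsi':
  Position 1: 'h' -> consonant (running count: 0)
  Position 2: 'e' -> vowel (running count: 1)
  Position 3: 'p' -> consonant (running count: 1)
  Position 4: 's' -> consonant (running count: 1)
  Position 5: 'i' -> vowel (running count: 2)
Total vowels: 2

2


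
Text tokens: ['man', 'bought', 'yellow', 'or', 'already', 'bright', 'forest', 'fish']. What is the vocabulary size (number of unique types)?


Listing all tokens and tracking unique types:
  Token 1: 'man' -> NEW (unique so far: 1)
  Token 2: 'bought' -> NEW (unique so far: 2)
  Token 3: 'yellow' -> NEW (unique so far: 3)
  Token 4: 'or' -> NEW (unique so far: 4)
  Token 5: 'already' -> NEW (unique so far: 5)
  Token 6: 'bright' -> NEW (unique so far: 6)
  Token 7: 'forest' -> NEW (unique so far: 7)
  Token 8: 'fish' -> NEW (unique so far: 8)
Unique types: ('already', 'bought', 'bright', 'fish', 'forest', 'man', 'or', 'yellow')
Vocabulary size: 8

8


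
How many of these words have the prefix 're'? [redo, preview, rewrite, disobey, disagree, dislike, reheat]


Checking each word for prefix 're':
  'redo' -> YES, starts with 're' (count: 1)
  'preview' -> no (count: 1)
  'rewrite' -> YES, starts with 're' (count: 2)
  'disobey' -> no (count: 2)
  'disagree' -> no (count: 2)
  'dislike' -> no (count: 2)
  'reheat' -> YES, starts with 're' (count: 3)
Total with prefix 're': 3

3


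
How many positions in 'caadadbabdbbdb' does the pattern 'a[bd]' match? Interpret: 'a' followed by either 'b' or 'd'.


Pattern: a[bd] means 'a' followed by either 'b' or 'd'.
Scanning 'caadadbabdbbdb' position-by-position:
  Pos 0: window 'ca' -> no
  Pos 1: window 'aa' -> no
  Pos 2: window 'ad' -> MATCH
  Pos 3: window 'da' -> no
  Pos 4: window 'ad' -> MATCH
  Pos 5: window 'db' -> no
  Pos 6: window 'ba' -> no
  Pos 7: window 'ab' -> MATCH
  Pos 8: window 'bd' -> no
  Pos 9: window 'db' -> no
  Pos 10: window 'bb' -> no
  Pos 11: window 'bd' -> no
  Pos 12: window 'db' -> no
  Pos 13: window 'b' -> no
Total matches: 3

3


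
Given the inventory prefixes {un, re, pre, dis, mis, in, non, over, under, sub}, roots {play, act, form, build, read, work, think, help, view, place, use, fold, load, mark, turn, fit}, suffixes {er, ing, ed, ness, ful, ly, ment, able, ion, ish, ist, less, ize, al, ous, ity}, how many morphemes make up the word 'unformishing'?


Segmenting 'unformishing' against the inventory:
  'un' -> prefix (morpheme 1)
  'form' -> root (morpheme 2)
  'ish' -> suffix (morpheme 3)
  'ing' -> suffix (morpheme 4)
Total morphemes: 4

4


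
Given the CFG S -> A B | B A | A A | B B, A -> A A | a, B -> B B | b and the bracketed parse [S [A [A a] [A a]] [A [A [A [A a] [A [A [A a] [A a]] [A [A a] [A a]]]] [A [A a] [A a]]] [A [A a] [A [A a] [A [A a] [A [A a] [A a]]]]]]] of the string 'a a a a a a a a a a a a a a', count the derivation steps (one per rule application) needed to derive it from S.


Every bracketed nonterminal node [X ...] in the tree is produced by exactly one rule application.
Reading the tree off as a leftmost derivation:
  Step 1: S  =>  A A   (applied S -> A A)
  Step 2: A A  =>  A A A   (applied A -> A A)
  Step 3: A A A  =>  a A A   (applied A -> a)
  Step 4: a A A  =>  a a A   (applied A -> a)
  Step 5: a a A  =>  a a A A   (applied A -> A A)
  Step 6: a a A A  =>  a a A A A   (applied A -> A A)
  Step 7: a a A A A  =>  a a A A A A   (applied A -> A A)
  Step 8: a a A A A A  =>  a a a A A A   (applied A -> a)
  Step 9: a a a A A A  =>  a a a A A A A   (applied A -> A A)
  Step 10: a a a A A A A  =>  a a a A A A A A   (applied A -> A A)
  Step 11: a a a A A A A A  =>  a a a a A A A A   (applied A -> a)
  Step 12: a a a a A A A A  =>  a a a a a A A A   (applied A -> a)
  Step 13: a a a a a A A A  =>  a a a a a A A A A   (applied A -> A A)
  Step 14: a a a a a A A A A  =>  a a a a a a A A A   (applied A -> a)
  Step 15: a a a a a a A A A  =>  a a a a a a a A A   (applied A -> a)
  Step 16: a a a a a a a A A  =>  a a a a a a a A A A   (applied A -> A A)
  Step 17: a a a a a a a A A A  =>  a a a a a a a a A A   (applied A -> a)
  Step 18: a a a a a a a a A A  =>  a a a a a a a a a A   (applied A -> a)
  Step 19: a a a a a a a a a A  =>  a a a a a a a a a A A   (applied A -> A A)
  Step 20: a a a a a a a a a A A  =>  a a a a a a a a a a A   (applied A -> a)
  Step 21: a a a a a a a a a a A  =>  a a a a a a a a a a A A   (applied A -> A A)
  Step 22: a a a a a a a a a a A A  =>  a a a a a a a a a a a A   (applied A -> a)
  Step 23: a a a a a a a a a a a A  =>  a a a a a a a a a a a A A   (applied A -> A A)
  Step 24: a a a a a a a a a a a A A  =>  a a a a a a a a a a a a A   (applied A -> a)
  Step 25: a a a a a a a a a a a a A  =>  a a a a a a a a a a a a A A   (applied A -> A A)
  Step 26: a a a a a a a a a a a a A A  =>  a a a a a a a a a a a a a A   (applied A -> a)
  Step 27: a a a a a a a a a a a a a A  =>  a a a a a a a a a a a a a a   (applied A -> a)
Final yield: a a a a a a a a a a a a a a
Total rewrite steps: 27

27


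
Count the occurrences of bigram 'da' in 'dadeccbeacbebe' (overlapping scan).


Scanning 'dadeccbeacbebe' for bigram 'da':
  Position 0: 'da' -> MATCH
  Position 1: 'ad' -> no
  Position 2: 'de' -> no
  Position 3: 'ec' -> no
  Position 4: 'cc' -> no
  Position 5: 'cb' -> no
  Position 6: 'be' -> no
  Position 7: 'ea' -> no
  Position 8: 'ac' -> no
  Position 9: 'cb' -> no
  Position 10: 'be' -> no
  Position 11: 'eb' -> no
  Position 12: 'be' -> no
Total matches: 1

1


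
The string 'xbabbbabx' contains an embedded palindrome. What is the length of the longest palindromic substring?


Scanning 'xbabbbabx' for palindromic substrings.
Substring at positions 0-8: 'xbabbbabx'.
Check: reverse('xbabbbabx') = 'xbabbbabx' -> palindrome confirmed.
No longer palindromic substring exists; longest length = 9

9


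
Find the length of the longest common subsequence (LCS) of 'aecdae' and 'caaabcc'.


DP table for LCS of 'aecdae' and 'caaabcc':
       c  a  a  a  b  c  c
    0  0  0  0  0  0  0  0
  a 0  0  1  1  1  1  1  1
  e 0  0  1  1  1  1  1  1
  c 0  1  1  1  1  1  2  2
  d 0  1  1  1  1  1  2  2
  a 0  1  2  2  2  2  2  2
  e 0  1  2  2  2  2  2  2
LCS: 'ac'
LCS length = 2

2


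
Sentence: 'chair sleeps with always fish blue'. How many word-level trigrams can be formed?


Word trigrams from [6] words:
  Trigram 1: (chair sleeps with)
  Trigram 2: (sleeps with always)
  Trigram 3: (with always fish)
  Trigram 4: (always fish blue)
Total word trigrams: 6 - 2 = 4

4


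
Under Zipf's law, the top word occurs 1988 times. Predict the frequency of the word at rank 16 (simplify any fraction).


Zipf's law: freq(rank) = f1 / rank
f1 = 1988, rank = 16
freq = 1988 / 16
GCD(1988, 16) = 4
Simplified: 497/4

497/4


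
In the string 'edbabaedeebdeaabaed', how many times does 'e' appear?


Scanning 'edbabaedeebdeaabaed' for 'e':
  Position 0: 'e' -> MATCH (count: 1)
  Position 6: 'e' -> MATCH (count: 2)
  Position 8: 'e' -> MATCH (count: 3)
  Position 9: 'e' -> MATCH (count: 4)
  Position 12: 'e' -> MATCH (count: 5)
  Position 17: 'e' -> MATCH (count: 6)
Total occurrences of 'e': 6

6


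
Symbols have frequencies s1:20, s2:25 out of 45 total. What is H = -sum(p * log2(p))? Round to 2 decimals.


Computing entropy H = -sum(p_i * log2(p_i)):
  s1: p = 20/45 = 0.4444, -p*log2(p) = 0.5200
  s2: p = 25/45 = 0.5556, -p*log2(p) = 0.4711
H = sum of terms = 0.9911
Rounded to 2 decimals: 0.99

0.99


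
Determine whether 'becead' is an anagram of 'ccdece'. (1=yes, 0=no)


Sort characters of 'becead': 'abcdee'
Sort characters of 'ccdece': 'cccdee'
Sorted forms differ -> they are NOT anagrams
Result: 0

0


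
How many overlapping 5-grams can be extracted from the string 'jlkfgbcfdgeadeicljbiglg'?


String 'jlkfgbcfdgeadeicljbiglg' has length L = 23.
Number of overlapping n-grams = L - n + 1
Substituting: 23 - 5 + 1 = 19

19


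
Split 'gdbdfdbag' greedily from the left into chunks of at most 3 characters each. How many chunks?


'gdbdfdbag' has 9 characters.
Chunking with max size 3:
  Chunk 1: 'gdb' (positions 0-2)
  Chunk 2: 'dfd' (positions 3-5)
  Chunk 3: 'bag' (positions 6-8)
Total chunks: ceil(9 / 3) = 3

3


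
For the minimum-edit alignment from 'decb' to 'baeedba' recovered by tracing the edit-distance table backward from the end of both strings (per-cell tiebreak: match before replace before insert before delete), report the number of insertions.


Edit distance = 5. Backtracking from cell (4, 7) with preference match > replace > insert > delete,
then listing the resulting alignment 'decb' -> 'baeedba' left to right:
  Step 1: insert 'b' [insertion #1]
  Step 2: insert 'a' [insertion #2]
  Step 3: replace d->e
  Step 4: keep 'e'
  Step 5: replace c->d
  Step 6: keep 'b'
  Step 7: insert 'a' [insertion #3]
Total insertions: 3

3


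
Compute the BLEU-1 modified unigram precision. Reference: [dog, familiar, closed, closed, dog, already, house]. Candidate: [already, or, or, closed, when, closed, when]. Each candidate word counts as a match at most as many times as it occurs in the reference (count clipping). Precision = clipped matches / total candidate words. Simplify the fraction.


Reference word counts: {'already': 1, 'closed': 2, 'dog': 2, 'familiar': 1, 'house': 1}
Checking each candidate word (with clipping):
  'already' -> in reference (ref count 1, used 1/1) -> match (matches: 1)
  'or' -> not in reference -> no match (matches: 1)
  'or' -> not in reference -> no match (matches: 1)
  'closed' -> in reference (ref count 2, used 1/2) -> match (matches: 2)
  'when' -> not in reference -> no match (matches: 2)
  'closed' -> in reference (ref count 2, used 2/2) -> match (matches: 3)
  'when' -> not in reference -> no match (matches: 3)
Clipped matches: 3, Candidate length: 7
Precision = 3/7

3/7


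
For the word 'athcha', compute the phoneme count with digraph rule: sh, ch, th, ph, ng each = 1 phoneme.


Parsing 'athcha' greedily, digraphs first:
  'a' -> vowel phoneme (phonemes so far: 1)
  'th' -> digraph (1 consonant phoneme) (phonemes so far: 2)
  'ch' -> digraph (1 consonant phoneme) (phonemes so far: 3)
  'a' -> vowel phoneme (phonemes so far: 4)
Total phonemes: 4

4


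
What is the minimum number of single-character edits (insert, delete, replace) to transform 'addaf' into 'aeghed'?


Building DP table for s1='addaf' (len 5) and s2='aeghed' (len 6):
       a  e  g  h  e  d
    0  1  2  3  4  5  6
  a 1  0  1  2  3  4  5
  d 2  1  1  2  3  4  4
  d 3  2  2  2  3  4  4
  a 4  3  3  3  3  4  5
  f 5  4  4  4  4  4  5
Edit distance = dp[5][6] = 5

5


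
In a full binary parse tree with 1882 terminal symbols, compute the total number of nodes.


Leaf nodes (terminals): 1882
Internal nodes = n - 1 = 1882 - 1 = 1881
Total = leaves + internal = 1882 + 1881 = 3763

3763


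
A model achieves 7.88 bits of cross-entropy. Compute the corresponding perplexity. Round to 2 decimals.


Perplexity formula: PP = 2^H
H = 7.88
PP = 2^7.88
Decompose: 2^7.88 = 2^7 * 2^0.88
2^7 = 128, 2^0.88 ~ 1.8403753
PP ~ 128 * 1.8403753 = 235.5680384
Rounded to 2 decimals: 235.57

235.57


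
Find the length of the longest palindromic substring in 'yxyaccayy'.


Scanning 'yxyaccayy' for palindromic substrings.
Substring at positions 2-7: 'yaccay'.
Check: reverse('yaccay') = 'yaccay' -> palindrome confirmed.
Neighbouring characters ('x' / 'y') break symmetry, so it cannot extend further.
No longer palindromic substring exists; longest length = 6

6


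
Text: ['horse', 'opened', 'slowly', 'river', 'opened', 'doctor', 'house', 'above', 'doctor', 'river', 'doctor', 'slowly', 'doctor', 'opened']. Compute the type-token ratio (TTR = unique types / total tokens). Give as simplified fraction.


Tokens: 14
Unique types: ('above', 'doctor', 'horse', 'house', 'opened', 'river', 'slowly') = 7
TTR = 7/14
Simplify: divide both by 7 -> 1/2
TTR = 1/2

1/2


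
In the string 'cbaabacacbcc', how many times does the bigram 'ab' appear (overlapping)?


Scanning 'cbaabacacbcc' for bigram 'ab':
  Position 0: 'cb' -> no
  Position 1: 'ba' -> no
  Position 2: 'aa' -> no
  Position 3: 'ab' -> MATCH
  Position 4: 'ba' -> no
  Position 5: 'ac' -> no
  Position 6: 'ca' -> no
  Position 7: 'ac' -> no
  Position 8: 'cb' -> no
  Position 9: 'bc' -> no
  Position 10: 'cc' -> no
Total matches: 1

1


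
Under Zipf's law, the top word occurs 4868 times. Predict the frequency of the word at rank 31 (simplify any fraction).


Zipf's law: freq(rank) = f1 / rank
f1 = 4868, rank = 31
freq = 4868 / 31
GCD(4868, 31) = 1
Simplified: 4868/31

4868/31


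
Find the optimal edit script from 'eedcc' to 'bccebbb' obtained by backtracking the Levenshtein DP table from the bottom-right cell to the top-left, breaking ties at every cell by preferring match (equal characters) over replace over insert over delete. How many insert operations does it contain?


Edit distance = 6. Backtracking from cell (5, 7) with preference match > replace > insert > delete,
then listing the resulting alignment 'eedcc' -> 'bccebbb' left to right:
  Step 1: insert 'b' [insertion #1]
  Step 2: insert 'c' [insertion #2]
  Step 3: replace e->c
  Step 4: keep 'e'
  Step 5: replace d->b
  Step 6: replace c->b
  Step 7: replace c->b
Total insertions: 2

2


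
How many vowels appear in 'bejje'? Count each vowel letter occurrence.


Scanning each character of 'bejje':
  Position 1: 'b' -> consonant (running count: 0)
  Position 2: 'e' -> vowel (running count: 1)
  Position 3: 'j' -> consonant (running count: 1)
  Position 4: 'j' -> consonant (running count: 1)
  Position 5: 'e' -> vowel (running count: 2)
Total vowels: 2

2


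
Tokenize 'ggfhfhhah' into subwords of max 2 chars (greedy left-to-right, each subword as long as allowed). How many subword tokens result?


'ggfhfhhah' has 9 characters.
Chunking with max size 2:
  Chunk 1: 'gg' (positions 0-1)
  Chunk 2: 'fh' (positions 2-3)
  Chunk 3: 'fh' (positions 4-5)
  Chunk 4: 'ha' (positions 6-7)
  Chunk 5: 'h' (positions 8-8)
Total chunks: ceil(9 / 2) = 5

5


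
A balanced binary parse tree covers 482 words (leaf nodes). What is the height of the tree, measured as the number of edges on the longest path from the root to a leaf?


In a balanced binary tree with n leaves the deepest leaf is ceil(log2(n)) edges below the root.
log2(482) = 8.9129
ceil(8.9129) = 9
height (edges) = 9

9


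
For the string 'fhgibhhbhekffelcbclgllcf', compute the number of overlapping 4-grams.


String 'fhgibhhbhekffelcbclgllcf' has length L = 24.
Number of overlapping n-grams = L - n + 1
Substituting: 24 - 4 + 1 = 21

21


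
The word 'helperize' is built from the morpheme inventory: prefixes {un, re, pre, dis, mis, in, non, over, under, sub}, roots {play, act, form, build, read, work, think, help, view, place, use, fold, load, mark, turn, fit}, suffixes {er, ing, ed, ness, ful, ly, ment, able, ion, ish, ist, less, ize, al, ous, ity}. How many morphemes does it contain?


Segmenting 'helperize' against the inventory:
  'help' -> root (morpheme 1)
  'er' -> suffix (morpheme 2)
  'ize' -> suffix (morpheme 3)
Total morphemes: 3

3


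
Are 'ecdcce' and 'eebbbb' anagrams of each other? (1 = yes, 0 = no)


Sort characters of 'ecdcce': 'cccdee'
Sort characters of 'eebbbb': 'bbbbee'
Sorted forms differ -> they are NOT anagrams
Result: 0

0


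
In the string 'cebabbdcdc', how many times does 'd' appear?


Scanning 'cebabbdcdc' for 'd':
  Position 6: 'd' -> MATCH (count: 1)
  Position 8: 'd' -> MATCH (count: 2)
Total occurrences of 'd': 2

2


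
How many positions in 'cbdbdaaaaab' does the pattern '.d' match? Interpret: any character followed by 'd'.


Pattern: .d means any character followed by 'd'.
Scanning 'cbdbdaaaaab' position-by-position:
  Pos 0: window 'cb' -> no
  Pos 1: window 'bd' -> MATCH
  Pos 2: window 'db' -> no
  Pos 3: window 'bd' -> MATCH
  Pos 4: window 'da' -> no
  Pos 5: window 'aa' -> no
  Pos 6: window 'aa' -> no
  Pos 7: window 'aa' -> no
  Pos 8: window 'aa' -> no
  Pos 9: window 'ab' -> no
  Pos 10: window 'b' -> no
Total matches: 2

2


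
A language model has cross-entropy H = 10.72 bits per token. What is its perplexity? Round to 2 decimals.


Perplexity formula: PP = 2^H
H = 10.72
PP = 2^10.72
Decompose: 2^10.72 = 2^10 * 2^0.72
2^10 = 1024, 2^0.72 ~ 1.6471820
PP ~ 1024 * 1.6471820 = 1686.7143680
Rounded to 2 decimals: 1686.71

1686.71


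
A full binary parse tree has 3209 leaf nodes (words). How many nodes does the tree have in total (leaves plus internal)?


Leaf nodes (terminals): 3209
Internal nodes = n - 1 = 3209 - 1 = 3208
Total = leaves + internal = 3209 + 3208 = 6417

6417


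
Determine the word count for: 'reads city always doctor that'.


Counting words by splitting on spaces:
  Word 1: 'reads'
  Word 2: 'city'
  Word 3: 'always'
  Word 4: 'doctor'
  Word 5: 'that'
Total words: 5

5


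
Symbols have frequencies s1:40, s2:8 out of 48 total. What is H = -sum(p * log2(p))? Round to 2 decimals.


Computing entropy H = -sum(p_i * log2(p_i)):
  s1: p = 40/48 = 0.8333, -p*log2(p) = 0.2192
  s2: p = 8/48 = 0.1667, -p*log2(p) = 0.4308
H = sum of terms = 0.6500
Rounded to 2 decimals: 0.65

0.65


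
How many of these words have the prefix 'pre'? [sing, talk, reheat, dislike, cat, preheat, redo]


Checking each word for prefix 'pre':
  'sing' -> no (count: 0)
  'talk' -> no (count: 0)
  'reheat' -> no (count: 0)
  'dislike' -> no (count: 0)
  'cat' -> no (count: 0)
  'preheat' -> YES, starts with 'pre' (count: 1)
  'redo' -> no (count: 1)
Total with prefix 'pre': 1

1


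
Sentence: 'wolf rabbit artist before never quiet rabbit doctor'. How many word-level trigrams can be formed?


Word trigrams from [8] words:
  Trigram 1: (wolf rabbit artist)
  Trigram 2: (rabbit artist before)
  Trigram 3: (artist before never)
  Trigram 4: (before never quiet)
  Trigram 5: (never quiet rabbit)
  Trigram 6: (quiet rabbit doctor)
Total word trigrams: 8 - 2 = 6

6


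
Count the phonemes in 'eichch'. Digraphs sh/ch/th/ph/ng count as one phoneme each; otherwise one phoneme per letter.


Parsing 'eichch' greedily, digraphs first:
  'e' -> vowel phoneme (phonemes so far: 1)
  'i' -> vowel phoneme (phonemes so far: 2)
  'ch' -> digraph (1 consonant phoneme) (phonemes so far: 3)
  'ch' -> digraph (1 consonant phoneme) (phonemes so far: 4)
Total phonemes: 4

4


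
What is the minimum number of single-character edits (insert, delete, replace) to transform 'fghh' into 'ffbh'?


Building DP table for s1='fghh' (len 4) and s2='ffbh' (len 4):
       f  f  b  h
    0  1  2  3  4
  f 1  0  1  2  3
  g 2  1  1  2  3
  h 3  2  2  2  2
  h 4  3  3  3  2
Edit distance = dp[4][4] = 2

2


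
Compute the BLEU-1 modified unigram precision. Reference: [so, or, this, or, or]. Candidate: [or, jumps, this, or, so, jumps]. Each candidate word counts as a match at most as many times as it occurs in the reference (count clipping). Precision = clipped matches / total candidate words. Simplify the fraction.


Reference word counts: {'or': 3, 'so': 1, 'this': 1}
Checking each candidate word (with clipping):
  'or' -> in reference (ref count 3, used 1/3) -> match (matches: 1)
  'jumps' -> not in reference -> no match (matches: 1)
  'this' -> in reference (ref count 1, used 1/1) -> match (matches: 2)
  'or' -> in reference (ref count 3, used 2/3) -> match (matches: 3)
  'so' -> in reference (ref count 1, used 1/1) -> match (matches: 4)
  'jumps' -> not in reference -> no match (matches: 4)
Clipped matches: 4, Candidate length: 6
Precision = 4/6 = 2/3

2/3


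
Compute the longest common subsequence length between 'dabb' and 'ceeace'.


DP table for LCS of 'dabb' and 'ceeace':
       c  e  e  a  c  e
    0  0  0  0  0  0  0
  d 0  0  0  0  0  0  0
  a 0  0  0  0  1  1  1
  b 0  0  0  0  1  1  1
  b 0  0  0  0  1  1  1
LCS: 'a'
LCS length = 1

1


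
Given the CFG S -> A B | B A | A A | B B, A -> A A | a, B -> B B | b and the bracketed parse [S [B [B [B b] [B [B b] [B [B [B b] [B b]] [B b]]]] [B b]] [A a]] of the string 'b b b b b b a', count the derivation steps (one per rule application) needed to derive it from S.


Every bracketed nonterminal node [X ...] in the tree is produced by exactly one rule application.
Reading the tree off as a leftmost derivation:
  Step 1: S  =>  B A   (applied S -> B A)
  Step 2: B A  =>  B B A   (applied B -> B B)
  Step 3: B B A  =>  B B B A   (applied B -> B B)
  Step 4: B B B A  =>  b B B A   (applied B -> b)
  Step 5: b B B A  =>  b B B B A   (applied B -> B B)
  Step 6: b B B B A  =>  b b B B A   (applied B -> b)
  Step 7: b b B B A  =>  b b B B B A   (applied B -> B B)
  Step 8: b b B B B A  =>  b b B B B B A   (applied B -> B B)
  Step 9: b b B B B B A  =>  b b b B B B A   (applied B -> b)
  Step 10: b b b B B B A  =>  b b b b B B A   (applied B -> b)
  Step 11: b b b b B B A  =>  b b b b b B A   (applied B -> b)
  Step 12: b b b b b B A  =>  b b b b b b A   (applied B -> b)
  Step 13: b b b b b b A  =>  b b b b b b a   (applied A -> a)
Final yield: b b b b b b a
Total rewrite steps: 13

13


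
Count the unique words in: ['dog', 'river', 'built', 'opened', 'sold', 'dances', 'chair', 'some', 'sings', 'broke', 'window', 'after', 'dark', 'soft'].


Listing all tokens and tracking unique types:
  Token 1: 'dog' -> NEW (unique so far: 1)
  Token 2: 'river' -> NEW (unique so far: 2)
  Token 3: 'built' -> NEW (unique so far: 3)
  Token 4: 'opened' -> NEW (unique so far: 4)
  Token 5: 'sold' -> NEW (unique so far: 5)
  Token 6: 'dances' -> NEW (unique so far: 6)
  Token 7: 'chair' -> NEW (unique so far: 7)
  Token 8: 'some' -> NEW (unique so far: 8)
  Token 9: 'sings' -> NEW (unique so far: 9)
  Token 10: 'broke' -> NEW (unique so far: 10)
  Token 11: 'window' -> NEW (unique so far: 11)
  Token 12: 'after' -> NEW (unique so far: 12)
  Token 13: 'dark' -> NEW (unique so far: 13)
  Token 14: 'soft' -> NEW (unique so far: 14)
Unique types: ('after', 'broke', 'built', 'chair', 'dances', 'dark', 'dog', 'opened', 'river', 'sings', 'soft', 'sold', 'some', 'window')
Vocabulary size: 14

14


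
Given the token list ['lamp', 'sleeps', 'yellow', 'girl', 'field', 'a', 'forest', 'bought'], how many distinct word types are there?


Listing all tokens and tracking unique types:
  Token 1: 'lamp' -> NEW (unique so far: 1)
  Token 2: 'sleeps' -> NEW (unique so far: 2)
  Token 3: 'yellow' -> NEW (unique so far: 3)
  Token 4: 'girl' -> NEW (unique so far: 4)
  Token 5: 'field' -> NEW (unique so far: 5)
  Token 6: 'a' -> NEW (unique so far: 6)
  Token 7: 'forest' -> NEW (unique so far: 7)
  Token 8: 'bought' -> NEW (unique so far: 8)
Unique types: ('a', 'bought', 'field', 'forest', 'girl', 'lamp', 'sleeps', 'yellow')
Vocabulary size: 8

8


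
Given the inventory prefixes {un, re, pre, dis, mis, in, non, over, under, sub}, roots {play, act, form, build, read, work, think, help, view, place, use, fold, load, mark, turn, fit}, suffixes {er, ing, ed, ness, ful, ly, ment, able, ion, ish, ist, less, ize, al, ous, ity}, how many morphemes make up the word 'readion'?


Segmenting 'readion' against the inventory:
  'read' -> root (morpheme 1)
  'ion' -> suffix (morpheme 2)
Total morphemes: 2

2


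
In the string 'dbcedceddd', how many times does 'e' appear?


Scanning 'dbcedceddd' for 'e':
  Position 3: 'e' -> MATCH (count: 1)
  Position 6: 'e' -> MATCH (count: 2)
Total occurrences of 'e': 2

2


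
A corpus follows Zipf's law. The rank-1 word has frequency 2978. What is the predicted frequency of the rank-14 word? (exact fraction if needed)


Zipf's law: freq(rank) = f1 / rank
f1 = 2978, rank = 14
freq = 2978 / 14
GCD(2978, 14) = 2
Simplified: 1489/7

1489/7


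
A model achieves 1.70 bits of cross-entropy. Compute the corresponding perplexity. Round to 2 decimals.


Perplexity formula: PP = 2^H
H = 1.70
PP = 2^1.70
Decompose: 2^1.70 = 2^1 * 2^0.70
2^1 = 2, 2^0.70 ~ 1.6245048
PP ~ 2 * 1.6245048 = 3.2490096
Rounded to 2 decimals: 3.25

3.25


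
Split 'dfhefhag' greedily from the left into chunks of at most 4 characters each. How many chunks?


'dfhefhag' has 8 characters.
Chunking with max size 4:
  Chunk 1: 'dfhe' (positions 0-3)
  Chunk 2: 'fhag' (positions 4-7)
Total chunks: ceil(8 / 4) = 2

2


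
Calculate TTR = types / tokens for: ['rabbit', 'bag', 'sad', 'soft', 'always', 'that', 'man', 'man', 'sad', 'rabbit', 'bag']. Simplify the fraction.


Tokens: 11
Unique types: ('always', 'bag', 'man', 'rabbit', 'sad', 'soft', 'that') = 7
TTR = 7/11
Already in lowest terms.

7/11


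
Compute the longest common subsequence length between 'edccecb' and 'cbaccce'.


DP table for LCS of 'edccecb' and 'cbaccce':
       c  b  a  c  c  c  e
    0  0  0  0  0  0  0  0
  e 0  0  0  0  0  0  0  1
  d 0  0  0  0  0  0  0  1
  c 0  1  1  1  1  1  1  1
  c 0  1  1  1  2  2  2  2
  e 0  1  1  1  2  2  2  3
  c 0  1  1  1  2  3  3  3
  b 0  1  2  2  2  3  3  3
LCS: 'cce'
LCS length = 3

3


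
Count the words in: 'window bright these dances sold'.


Counting words by splitting on spaces:
  Word 1: 'window'
  Word 2: 'bright'
  Word 3: 'these'
  Word 4: 'dances'
  Word 5: 'sold'
Total words: 5

5


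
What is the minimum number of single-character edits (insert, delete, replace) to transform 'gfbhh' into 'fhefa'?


Building DP table for s1='gfbhh' (len 5) and s2='fhefa' (len 5):
       f  h  e  f  a
    0  1  2  3  4  5
  g 1  1  2  3  4  5
  f 2  1  2  3  3  4
  b 3  2  2  3  4  4
  h 4  3  2  3  4  5
  h 5  4  3  3  4  5
Edit distance = dp[5][5] = 5

5


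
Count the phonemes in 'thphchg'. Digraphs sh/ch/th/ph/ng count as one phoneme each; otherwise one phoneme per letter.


Parsing 'thphchg' greedily, digraphs first:
  'th' -> digraph (1 consonant phoneme) (phonemes so far: 1)
  'ph' -> digraph (1 consonant phoneme) (phonemes so far: 2)
  'ch' -> digraph (1 consonant phoneme) (phonemes so far: 3)
  'g' -> consonant phoneme (phonemes so far: 4)
Total phonemes: 4

4


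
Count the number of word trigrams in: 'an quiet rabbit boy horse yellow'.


Word trigrams from [6] words:
  Trigram 1: (an quiet rabbit)
  Trigram 2: (quiet rabbit boy)
  Trigram 3: (rabbit boy horse)
  Trigram 4: (boy horse yellow)
Total word trigrams: 6 - 2 = 4

4


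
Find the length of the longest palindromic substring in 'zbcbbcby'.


Scanning 'zbcbbcby' for palindromic substrings.
Substring at positions 1-6: 'bcbbcb'.
Check: reverse('bcbbcb') = 'bcbbcb' -> palindrome confirmed.
Neighbouring characters ('z' / 'y') break symmetry, so it cannot extend further.
No longer palindromic substring exists; longest length = 6

6


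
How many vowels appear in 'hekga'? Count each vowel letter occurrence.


Scanning each character of 'hekga':
  Position 1: 'h' -> consonant (running count: 0)
  Position 2: 'e' -> vowel (running count: 1)
  Position 3: 'k' -> consonant (running count: 1)
  Position 4: 'g' -> consonant (running count: 1)
  Position 5: 'a' -> vowel (running count: 2)
Total vowels: 2

2


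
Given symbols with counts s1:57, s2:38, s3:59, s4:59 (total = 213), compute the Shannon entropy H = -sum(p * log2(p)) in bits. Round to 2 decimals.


Computing entropy H = -sum(p_i * log2(p_i)):
  s1: p = 57/213 = 0.2676, -p*log2(p) = 0.5089
  s2: p = 38/213 = 0.1784, -p*log2(p) = 0.4437
  s3: p = 59/213 = 0.2770, -p*log2(p) = 0.5130
  s4: p = 59/213 = 0.2770, -p*log2(p) = 0.5130
H = sum of terms = 1.9786
Rounded to 2 decimals: 1.98

1.98


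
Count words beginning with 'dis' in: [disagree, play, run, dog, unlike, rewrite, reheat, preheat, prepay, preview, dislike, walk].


Checking each word for prefix 'dis':
  'disagree' -> YES, starts with 'dis' (count: 1)
  'play' -> no (count: 1)
  'run' -> no (count: 1)
  'dog' -> no (count: 1)
  'unlike' -> no (count: 1)
  'rewrite' -> no (count: 1)
  'reheat' -> no (count: 1)
  'preheat' -> no (count: 1)
  'prepay' -> no (count: 1)
  'preview' -> no (count: 1)
  'dislike' -> YES, starts with 'dis' (count: 2)
  'walk' -> no (count: 2)
Total with prefix 'dis': 2

2


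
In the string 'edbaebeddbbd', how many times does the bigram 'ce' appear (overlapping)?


Scanning 'edbaebeddbbd' for bigram 'ce':
  Position 0: 'ed' -> no
  Position 1: 'db' -> no
  Position 2: 'ba' -> no
  Position 3: 'ae' -> no
  Position 4: 'eb' -> no
  Position 5: 'be' -> no
  Position 6: 'ed' -> no
  Position 7: 'dd' -> no
  Position 8: 'db' -> no
  Position 9: 'bb' -> no
  Position 10: 'bd' -> no
Total matches: 0

0


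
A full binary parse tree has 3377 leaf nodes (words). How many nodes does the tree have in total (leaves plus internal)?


Leaf nodes (terminals): 3377
Internal nodes = n - 1 = 3377 - 1 = 3376
Total = leaves + internal = 3377 + 3376 = 6753

6753


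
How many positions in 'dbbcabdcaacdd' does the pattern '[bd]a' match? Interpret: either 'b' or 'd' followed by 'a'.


Pattern: [bd]a means either 'b' or 'd' followed by 'a'.
Scanning 'dbbcabdcaacdd' position-by-position:
  Pos 0: window 'db' -> no
  Pos 1: window 'bb' -> no
  Pos 2: window 'bc' -> no
  Pos 3: window 'ca' -> no
  Pos 4: window 'ab' -> no
  Pos 5: window 'bd' -> no
  Pos 6: window 'dc' -> no
  Pos 7: window 'ca' -> no
  Pos 8: window 'aa' -> no
  Pos 9: window 'ac' -> no
  Pos 10: window 'cd' -> no
  Pos 11: window 'dd' -> no
  Pos 12: window 'd' -> no
Total matches: 0

0


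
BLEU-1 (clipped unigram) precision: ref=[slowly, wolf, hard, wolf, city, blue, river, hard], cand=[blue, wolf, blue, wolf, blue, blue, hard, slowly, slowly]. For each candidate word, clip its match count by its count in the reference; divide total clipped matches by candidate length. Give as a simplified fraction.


Reference word counts: {'blue': 1, 'city': 1, 'hard': 2, 'river': 1, 'slowly': 1, 'wolf': 2}
Checking each candidate word (with clipping):
  'blue' -> in reference (ref count 1, used 1/1) -> match (matches: 1)
  'wolf' -> in reference (ref count 2, used 1/2) -> match (matches: 2)
  'blue' -> ref count 1 already used up (1/1) -> clipped, no match (matches: 2)
  'wolf' -> in reference (ref count 2, used 2/2) -> match (matches: 3)
  'blue' -> ref count 1 already used up (1/1) -> clipped, no match (matches: 3)
  'blue' -> ref count 1 already used up (1/1) -> clipped, no match (matches: 3)
  'hard' -> in reference (ref count 2, used 1/2) -> match (matches: 4)
  'slowly' -> in reference (ref count 1, used 1/1) -> match (matches: 5)
  'slowly' -> ref count 1 already used up (1/1) -> clipped, no match (matches: 5)
Clipped matches: 5, Candidate length: 9
Precision = 5/9

5/9


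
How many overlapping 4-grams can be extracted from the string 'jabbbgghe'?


String 'jabbbgghe' has length L = 9.
Number of overlapping n-grams = L - n + 1
Substituting: 9 - 4 + 1 = 6

6


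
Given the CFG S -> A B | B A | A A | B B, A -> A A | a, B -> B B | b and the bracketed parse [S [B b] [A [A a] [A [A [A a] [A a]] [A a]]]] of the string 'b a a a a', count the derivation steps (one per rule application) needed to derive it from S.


Every bracketed nonterminal node [X ...] in the tree is produced by exactly one rule application.
Reading the tree off as a leftmost derivation:
  Step 1: S  =>  B A   (applied S -> B A)
  Step 2: B A  =>  b A   (applied B -> b)
  Step 3: b A  =>  b A A   (applied A -> A A)
  Step 4: b A A  =>  b a A   (applied A -> a)
  Step 5: b a A  =>  b a A A   (applied A -> A A)
  Step 6: b a A A  =>  b a A A A   (applied A -> A A)
  Step 7: b a A A A  =>  b a a A A   (applied A -> a)
  Step 8: b a a A A  =>  b a a a A   (applied A -> a)
  Step 9: b a a a A  =>  b a a a a   (applied A -> a)
Final yield: b a a a a
Total rewrite steps: 9

9


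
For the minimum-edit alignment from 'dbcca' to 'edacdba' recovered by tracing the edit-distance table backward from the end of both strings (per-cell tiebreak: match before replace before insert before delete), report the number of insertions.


Edit distance = 4. Backtracking from cell (5, 7) with preference match > replace > insert > delete,
then listing the resulting alignment 'dbcca' -> 'edacdba' left to right:
  Step 1: insert 'e' [insertion #1]
  Step 2: keep 'd'
  Step 3: replace b->a
  Step 4: keep 'c'
  Step 5: insert 'd' [insertion #2]
  Step 6: replace c->b
  Step 7: keep 'a'
Total insertions: 2

2


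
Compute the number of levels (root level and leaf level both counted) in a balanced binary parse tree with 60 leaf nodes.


In a balanced binary tree with n leaves the deepest leaf is ceil(log2(n)) edges below the root,
so counting node levels inclusive of root and leaves gives ceil(log2(n)) + 1 levels.
log2(60) = 5.9069
ceil(5.9069) = 6
levels = 6 + 1 = 7

7
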